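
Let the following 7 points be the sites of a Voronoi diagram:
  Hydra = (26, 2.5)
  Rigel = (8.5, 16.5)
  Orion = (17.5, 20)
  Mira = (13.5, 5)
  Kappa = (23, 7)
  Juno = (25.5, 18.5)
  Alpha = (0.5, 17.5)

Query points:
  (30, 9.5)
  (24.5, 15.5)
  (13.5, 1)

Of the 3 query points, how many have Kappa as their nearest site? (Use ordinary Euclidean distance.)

1

(30, 9.5) — d² to each: Hydra:65, Rigel:511.25, Orion:266.5, Mira:292.5, Kappa:55.25, Juno:101.25, Alpha:934.25 → nearest is Kappa
(24.5, 15.5) — d² to each: Hydra:171.25, Rigel:257, Orion:69.25, Mira:231.25, Kappa:74.5, Juno:10, Alpha:580 → nearest is Juno
(13.5, 1) — d² to each: Hydra:158.5, Rigel:265.25, Orion:377, Mira:16, Kappa:126.25, Juno:450.25, Alpha:441.25 → nearest is Mira
1 of the 3 points has Kappa as nearest.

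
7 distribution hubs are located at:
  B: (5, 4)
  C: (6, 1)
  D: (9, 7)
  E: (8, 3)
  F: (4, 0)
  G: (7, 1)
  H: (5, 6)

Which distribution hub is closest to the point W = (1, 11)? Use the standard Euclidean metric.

H

Since √ is increasing, it suffices to compare squared distances:
|WB|² = (1−5)² + (11−4)² = 16 + 49 = 65
|WC|² = (1−6)² + (11−1)² = 25 + 100 = 125
|WD|² = (1−9)² + (11−7)² = 64 + 16 = 80
|WE|² = (1−8)² + (11−3)² = 49 + 64 = 113
|WF|² = (1−4)² + (11−0)² = 9 + 121 = 130
|WG|² = (1−7)² + (11−1)² = 36 + 100 = 136
|WH|² = (1−5)² + (11−6)² = 16 + 25 = 41
The smallest is to H, so W lies in the Voronoi region of H.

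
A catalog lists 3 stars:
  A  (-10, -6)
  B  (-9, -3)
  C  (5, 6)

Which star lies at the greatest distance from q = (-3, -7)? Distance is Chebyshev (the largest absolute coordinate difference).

d(q,A) = max(7, 1) = 7
d(q,B) = max(6, 4) = 6
d(q,C) = max(8, 13) = 13
The largest is to C.

C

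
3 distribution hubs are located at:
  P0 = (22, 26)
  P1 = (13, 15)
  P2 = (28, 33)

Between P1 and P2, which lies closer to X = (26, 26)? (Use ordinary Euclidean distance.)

Compare squared distances:
|XP1|² = (26−13)² + (26−15)² = 169 + 121 = 290
|XP2|² = (26−28)² + (26−33)² = 4 + 49 = 53
290 > 53, so P2 is closer.

P2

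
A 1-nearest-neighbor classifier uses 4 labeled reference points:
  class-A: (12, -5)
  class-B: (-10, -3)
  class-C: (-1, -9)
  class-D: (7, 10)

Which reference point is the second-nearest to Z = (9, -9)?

class-C

Compare squared distances (the ordering matches that of the actual distances):
d²(Z, class-A) = (9−12)² + (-9−(-5))² = 9 + 16 = 25
d²(Z, class-B) = (9−(-10))² + (-9−(-3))² = 361 + 36 = 397
d²(Z, class-C) = (9−(-1))² + (-9−(-9))² = 100 + 0 = 100
d²(Z, class-D) = (9−7)² + (-9−10)² = 4 + 361 = 365
Sorted ascending: class-A, class-C, class-D, … — the second-nearest is class-C.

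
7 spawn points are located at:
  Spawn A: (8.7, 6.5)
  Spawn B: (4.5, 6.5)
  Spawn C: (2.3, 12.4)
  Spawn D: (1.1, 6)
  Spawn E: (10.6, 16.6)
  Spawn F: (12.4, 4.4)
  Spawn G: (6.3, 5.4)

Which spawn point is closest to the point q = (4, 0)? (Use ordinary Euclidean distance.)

Spawn G

Since √ is increasing, it suffices to compare squared distances:
d²(q, Spawn A) = (4−8.7)² + (0−6.5)² = 22.09 + 42.25 = 64.34
d²(q, Spawn B) = (4−4.5)² + (0−6.5)² = 0.25 + 42.25 = 42.5
d²(q, Spawn C) = (4−2.3)² + (0−12.4)² = 2.89 + 153.76 = 156.65
d²(q, Spawn D) = (4−1.1)² + (0−6)² = 8.41 + 36 = 44.41
d²(q, Spawn E) = (4−10.6)² + (0−16.6)² = 43.56 + 275.56 = 319.12
d²(q, Spawn F) = (4−12.4)² + (0−4.4)² = 70.56 + 19.36 = 89.92
d²(q, Spawn G) = (4−6.3)² + (0−5.4)² = 5.29 + 29.16 = 34.45
Spawn G is nearest.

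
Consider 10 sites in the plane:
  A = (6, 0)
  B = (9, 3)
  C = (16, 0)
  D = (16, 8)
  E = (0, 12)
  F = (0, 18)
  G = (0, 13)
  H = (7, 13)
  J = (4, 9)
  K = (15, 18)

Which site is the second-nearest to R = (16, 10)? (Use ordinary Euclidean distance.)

K

Compare squared distances (the ordering matches that of the actual distances):
|RA|² = (16−6)² + (10−0)² = 100 + 100 = 200
|RB|² = (16−9)² + (10−3)² = 49 + 49 = 98
|RC|² = (16−16)² + (10−0)² = 0 + 100 = 100
|RD|² = (16−16)² + (10−8)² = 0 + 4 = 4
|RE|² = (16−0)² + (10−12)² = 256 + 4 = 260
|RF|² = (16−0)² + (10−18)² = 256 + 64 = 320
|RG|² = (16−0)² + (10−13)² = 256 + 9 = 265
|RH|² = (16−7)² + (10−13)² = 81 + 9 = 90
|RJ|² = (16−4)² + (10−9)² = 144 + 1 = 145
|RK|² = (16−15)² + (10−18)² = 1 + 64 = 65
Sorted ascending: D, K, H, … — the second-nearest is K.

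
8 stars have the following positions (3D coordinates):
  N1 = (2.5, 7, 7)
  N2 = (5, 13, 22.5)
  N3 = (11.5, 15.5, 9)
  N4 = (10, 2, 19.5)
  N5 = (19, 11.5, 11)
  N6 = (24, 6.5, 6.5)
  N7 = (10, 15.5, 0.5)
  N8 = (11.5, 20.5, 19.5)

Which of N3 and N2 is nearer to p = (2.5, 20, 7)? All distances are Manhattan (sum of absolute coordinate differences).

N3

d(p,N3) = |2.5−11.5| + |20−15.5| + |7−9| = 9 + 4.5 + 2 = 15.5
d(p,N2) = |2.5−5| + |20−13| + |7−22.5| = 2.5 + 7 + 15.5 = 25
15.5 < 25, so N3 is closer.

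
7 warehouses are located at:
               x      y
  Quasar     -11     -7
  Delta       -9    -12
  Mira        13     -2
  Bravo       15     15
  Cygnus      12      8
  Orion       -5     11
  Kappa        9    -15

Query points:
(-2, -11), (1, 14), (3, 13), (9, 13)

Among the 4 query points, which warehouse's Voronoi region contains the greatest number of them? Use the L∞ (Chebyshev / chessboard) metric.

(-2, -11) — d to each: Quasar:9, Delta:7, Mira:15, Bravo:26, Cygnus:19, Orion:22, Kappa:11 → nearest is Delta
(1, 14) — d to each: Quasar:21, Delta:26, Mira:16, Bravo:14, Cygnus:11, Orion:6, Kappa:29 → nearest is Orion
(3, 13) — d to each: Quasar:20, Delta:25, Mira:15, Bravo:12, Cygnus:9, Orion:8, Kappa:28 → nearest is Orion
(9, 13) — d to each: Quasar:20, Delta:25, Mira:15, Bravo:6, Cygnus:5, Orion:14, Kappa:28 → nearest is Cygnus
Tally — Delta:1, Cygnus:1, Orion:2. Orion captures the most (2).

Orion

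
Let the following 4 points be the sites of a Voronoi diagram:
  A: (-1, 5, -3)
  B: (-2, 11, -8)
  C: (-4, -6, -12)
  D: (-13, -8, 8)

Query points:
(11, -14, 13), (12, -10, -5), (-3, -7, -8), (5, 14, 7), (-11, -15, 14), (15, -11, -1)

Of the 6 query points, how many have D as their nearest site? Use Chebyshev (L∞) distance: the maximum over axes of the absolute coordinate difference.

1

(11, -14, 13) — d to each: A:19, B:25, C:25, D:24 → nearest is A
(12, -10, -5) — d to each: A:15, B:21, C:16, D:25 → nearest is A
(-3, -7, -8) — d to each: A:12, B:18, C:4, D:16 → nearest is C
(5, 14, 7) — d to each: A:10, B:15, C:20, D:22 → nearest is A
(-11, -15, 14) — d to each: A:20, B:26, C:26, D:7 → nearest is D
(15, -11, -1) — d to each: A:16, B:22, C:19, D:28 → nearest is A
1 of the 6 points has D as nearest.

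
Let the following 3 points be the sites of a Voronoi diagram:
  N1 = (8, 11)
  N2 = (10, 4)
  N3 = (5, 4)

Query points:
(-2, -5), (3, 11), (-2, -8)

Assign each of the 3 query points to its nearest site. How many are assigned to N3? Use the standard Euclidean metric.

2

(-2, -5) — d² to each: N1:356, N2:225, N3:130 → nearest is N3
(3, 11) — d² to each: N1:25, N2:98, N3:53 → nearest is N1
(-2, -8) — d² to each: N1:461, N2:288, N3:193 → nearest is N3
2 of the 3 points have N3 as nearest.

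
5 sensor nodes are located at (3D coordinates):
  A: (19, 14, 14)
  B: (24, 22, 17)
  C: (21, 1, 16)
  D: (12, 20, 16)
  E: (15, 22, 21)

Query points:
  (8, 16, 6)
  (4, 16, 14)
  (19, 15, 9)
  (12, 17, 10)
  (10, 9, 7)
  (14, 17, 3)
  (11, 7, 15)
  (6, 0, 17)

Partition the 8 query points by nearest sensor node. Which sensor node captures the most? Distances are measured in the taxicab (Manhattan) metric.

D

(8, 16, 6) — d to each: A:21, B:33, C:38, D:18, E:28 → nearest is D
(4, 16, 14) — d to each: A:17, B:29, C:34, D:14, E:24 → nearest is D
(19, 15, 9) — d to each: A:6, B:20, C:23, D:19, E:23 → nearest is A
(12, 17, 10) — d to each: A:14, B:24, C:31, D:9, E:19 → nearest is D
(10, 9, 7) — d to each: A:21, B:37, C:28, D:22, E:32 → nearest is A
(14, 17, 3) — d to each: A:19, B:29, C:36, D:18, E:24 → nearest is D
(11, 7, 15) — d to each: A:16, B:30, C:17, D:15, E:25 → nearest is D
(6, 0, 17) — d to each: A:30, B:40, C:17, D:27, E:35 → nearest is C
Tally — A:2, C:1, D:5. D captures the most (5).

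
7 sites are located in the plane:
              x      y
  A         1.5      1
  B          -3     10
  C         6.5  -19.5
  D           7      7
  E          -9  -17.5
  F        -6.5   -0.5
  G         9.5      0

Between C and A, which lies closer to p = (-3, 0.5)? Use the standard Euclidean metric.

A

Compare squared distances:
|pC|² = (-3−6.5)² + (0.5−(-19.5))² = 90.25 + 400 = 490.25
|pA|² = (-3−1.5)² + (0.5−1)² = 20.25 + 0.25 = 20.5
490.25 > 20.5, so A is closer.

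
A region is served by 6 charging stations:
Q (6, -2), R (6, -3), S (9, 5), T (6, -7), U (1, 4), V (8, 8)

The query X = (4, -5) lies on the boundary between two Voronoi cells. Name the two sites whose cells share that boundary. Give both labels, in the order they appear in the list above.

Squared distances from X to each site:
|XQ|² = (4−6)² + (-5−(-2))² = 4 + 9 = 13
|XR|² = (4−6)² + (-5−(-3))² = 4 + 4 = 8
|XS|² = (4−9)² + (-5−5)² = 25 + 100 = 125
|XT|² = (4−6)² + (-5−(-7))² = 4 + 4 = 8
|XU|² = (4−1)² + (-5−4)² = 9 + 81 = 90
|XV|² = (4−8)² + (-5−8)² = 16 + 169 = 185
X is equidistant from R and T (both at squared distance 8), and every other site is strictly farther — so X lies on the R–T Voronoi edge.

R and T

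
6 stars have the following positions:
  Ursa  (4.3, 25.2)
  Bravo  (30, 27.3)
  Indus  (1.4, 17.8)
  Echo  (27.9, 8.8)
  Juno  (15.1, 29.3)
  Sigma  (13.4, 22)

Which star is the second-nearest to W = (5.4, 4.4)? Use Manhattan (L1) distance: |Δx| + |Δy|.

Ursa

d(W, Ursa) = |5.4−4.3| + |4.4−25.2| = 1.1 + 20.8 = 21.9
d(W, Bravo) = |5.4−30| + |4.4−27.3| = 24.6 + 22.9 = 47.5
d(W, Indus) = |5.4−1.4| + |4.4−17.8| = 4 + 13.4 = 17.4
d(W, Echo) = |5.4−27.9| + |4.4−8.8| = 22.5 + 4.4 = 26.9
d(W, Juno) = |5.4−15.1| + |4.4−29.3| = 9.7 + 24.9 = 34.6
d(W, Sigma) = |5.4−13.4| + |4.4−22| = 8 + 17.6 = 25.6
Sorted ascending: Indus, Ursa, Sigma, … — the second-nearest is Ursa.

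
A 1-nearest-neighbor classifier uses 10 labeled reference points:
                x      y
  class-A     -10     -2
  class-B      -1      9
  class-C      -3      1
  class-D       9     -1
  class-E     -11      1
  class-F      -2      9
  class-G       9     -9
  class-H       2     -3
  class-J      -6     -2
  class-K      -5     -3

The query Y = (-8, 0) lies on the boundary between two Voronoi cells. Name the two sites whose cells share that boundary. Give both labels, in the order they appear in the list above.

Squared distances from Y to each site:
d²(Y, class-A) = 4 + 4 = 8
d²(Y, class-B) = 49 + 81 = 130
d²(Y, class-C) = 25 + 1 = 26
d²(Y, class-D) = 289 + 1 = 290
d²(Y, class-E) = 9 + 1 = 10
d²(Y, class-F) = 36 + 81 = 117
d²(Y, class-G) = 289 + 81 = 370
d²(Y, class-H) = 100 + 9 = 109
d²(Y, class-J) = 4 + 4 = 8
d²(Y, class-K) = 9 + 9 = 18
Y is equidistant from class-A and class-J (both at squared distance 8), and every other site is strictly farther — so Y lies on the class-A–class-J Voronoi edge.

class-A and class-J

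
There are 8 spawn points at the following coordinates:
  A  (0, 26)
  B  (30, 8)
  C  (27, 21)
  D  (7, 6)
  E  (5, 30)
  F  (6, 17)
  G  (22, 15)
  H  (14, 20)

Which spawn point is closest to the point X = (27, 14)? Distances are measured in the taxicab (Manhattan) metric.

G

d(X,A) = |27−0| + |14−26| = 27 + 12 = 39
d(X,B) = |27−30| + |14−8| = 3 + 6 = 9
d(X,C) = |27−27| + |14−21| = 0 + 7 = 7
d(X,D) = |27−7| + |14−6| = 20 + 8 = 28
d(X,E) = |27−5| + |14−30| = 22 + 16 = 38
d(X,F) = |27−6| + |14−17| = 21 + 3 = 24
d(X,G) = |27−22| + |14−15| = 5 + 1 = 6
d(X,H) = |27−14| + |14−20| = 13 + 6 = 19
Minimum is at G.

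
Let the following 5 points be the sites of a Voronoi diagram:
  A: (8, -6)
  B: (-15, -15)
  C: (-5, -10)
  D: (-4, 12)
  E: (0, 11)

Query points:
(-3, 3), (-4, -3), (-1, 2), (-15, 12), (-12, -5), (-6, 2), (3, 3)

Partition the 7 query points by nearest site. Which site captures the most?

E

(-3, 3) — d² to each: A:202, B:468, C:173, D:82, E:73 → nearest is E
(-4, -3) — d² to each: A:153, B:265, C:50, D:225, E:212 → nearest is C
(-1, 2) — d² to each: A:145, B:485, C:160, D:109, E:82 → nearest is E
(-15, 12) — d² to each: A:853, B:729, C:584, D:121, E:226 → nearest is D
(-12, -5) — d² to each: A:401, B:109, C:74, D:353, E:400 → nearest is C
(-6, 2) — d² to each: A:260, B:370, C:145, D:104, E:117 → nearest is D
(3, 3) — d² to each: A:106, B:648, C:233, D:130, E:73 → nearest is E
Tally — C:2, D:2, E:3. E captures the most (3).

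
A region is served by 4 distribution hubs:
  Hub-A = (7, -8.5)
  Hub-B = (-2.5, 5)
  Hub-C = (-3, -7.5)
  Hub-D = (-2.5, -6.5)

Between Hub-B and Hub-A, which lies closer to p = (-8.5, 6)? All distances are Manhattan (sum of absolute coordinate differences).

Hub-B

d(p, Hub-B) = |-8.5−(-2.5)| + |6−5| = 6 + 1 = 7
d(p, Hub-A) = |-8.5−7| + |6−(-8.5)| = 15.5 + 14.5 = 30
7 < 30, so Hub-B is closer.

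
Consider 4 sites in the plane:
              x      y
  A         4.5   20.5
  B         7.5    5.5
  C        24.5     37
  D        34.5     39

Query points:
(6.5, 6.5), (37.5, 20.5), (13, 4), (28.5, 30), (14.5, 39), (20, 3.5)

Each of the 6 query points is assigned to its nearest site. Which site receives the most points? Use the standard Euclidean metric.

(6.5, 6.5) — d² to each: A:200, B:2, C:1254.25, D:1840.25 → nearest is B
(37.5, 20.5) — d² to each: A:1089, B:1125, C:441.25, D:351.25 → nearest is D
(13, 4) — d² to each: A:344.5, B:32.5, C:1221.25, D:1687.25 → nearest is B
(28.5, 30) — d² to each: A:666.25, B:1041.25, C:65, D:117 → nearest is C
(14.5, 39) — d² to each: A:442.25, B:1171.25, C:104, D:400 → nearest is C
(20, 3.5) — d² to each: A:529.25, B:160.25, C:1142.5, D:1470.5 → nearest is B
Tally — B:3, C:2, D:1. B captures the most (3).

B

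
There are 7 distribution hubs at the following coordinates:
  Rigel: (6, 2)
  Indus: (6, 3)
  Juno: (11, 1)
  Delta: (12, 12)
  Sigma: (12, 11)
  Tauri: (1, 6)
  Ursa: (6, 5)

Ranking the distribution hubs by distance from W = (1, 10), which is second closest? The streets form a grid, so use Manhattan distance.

d(W, Rigel) = |1−6| + |10−2| = 5 + 8 = 13
d(W, Indus) = |1−6| + |10−3| = 5 + 7 = 12
d(W, Juno) = |1−11| + |10−1| = 10 + 9 = 19
d(W, Delta) = |1−12| + |10−12| = 11 + 2 = 13
d(W, Sigma) = |1−12| + |10−11| = 11 + 1 = 12
d(W, Tauri) = |1−1| + |10−6| = 0 + 4 = 4
d(W, Ursa) = |1−6| + |10−5| = 5 + 5 = 10
Sorted ascending: Tauri, Ursa, Indus, … — the second-nearest is Ursa.

Ursa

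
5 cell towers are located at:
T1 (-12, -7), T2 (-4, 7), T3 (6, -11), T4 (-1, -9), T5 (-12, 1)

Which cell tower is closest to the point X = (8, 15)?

Compare squared distances (the ordering matches that of the actual distances):
|XT1|² = (8−(-12))² + (15−(-7))² = 400 + 484 = 884
|XT2|² = (8−(-4))² + (15−7)² = 144 + 64 = 208
|XT3|² = (8−6)² + (15−(-11))² = 4 + 676 = 680
|XT4|² = (8−(-1))² + (15−(-9))² = 81 + 576 = 657
|XT5|² = (8−(-12))² + (15−1)² = 400 + 196 = 596
The smallest is to T2, so X lies in the Voronoi region of T2.

T2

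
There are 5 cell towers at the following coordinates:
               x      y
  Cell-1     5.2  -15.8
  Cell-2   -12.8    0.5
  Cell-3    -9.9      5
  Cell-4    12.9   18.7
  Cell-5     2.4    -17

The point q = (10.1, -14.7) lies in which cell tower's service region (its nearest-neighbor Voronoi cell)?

Cell-1

Since √ is increasing, it suffices to compare squared distances:
d²(q, Cell-1) = 24.01 + 1.21 = 25.22
d²(q, Cell-2) = 524.41 + 231.04 = 755.45
d²(q, Cell-3) = 400 + 388.09 = 788.09
d²(q, Cell-4) = 7.84 + 1115.56 = 1123.4
d²(q, Cell-5) = 59.29 + 5.29 = 64.58
Minimum is at Cell-1.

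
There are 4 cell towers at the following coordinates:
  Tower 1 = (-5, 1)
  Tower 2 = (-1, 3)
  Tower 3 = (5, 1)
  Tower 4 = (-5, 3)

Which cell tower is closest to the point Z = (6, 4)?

Compare squared distances (the ordering matches that of the actual distances):
d²(Z, Tower 1) = (6−(-5))² + (4−1)² = 121 + 9 = 130
d²(Z, Tower 2) = (6−(-1))² + (4−3)² = 49 + 1 = 50
d²(Z, Tower 3) = (6−5)² + (4−1)² = 1 + 9 = 10
d²(Z, Tower 4) = (6−(-5))² + (4−3)² = 121 + 1 = 122
Minimum is at Tower 3.

Tower 3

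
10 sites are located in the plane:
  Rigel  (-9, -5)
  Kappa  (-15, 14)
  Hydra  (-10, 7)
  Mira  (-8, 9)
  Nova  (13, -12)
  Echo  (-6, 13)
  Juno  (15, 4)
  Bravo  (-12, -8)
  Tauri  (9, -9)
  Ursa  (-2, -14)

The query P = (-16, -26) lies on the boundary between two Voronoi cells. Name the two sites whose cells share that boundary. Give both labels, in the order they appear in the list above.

Bravo and Ursa

Squared distances from P to each site:
d²(P, Rigel) = (-16−(-9))² + (-26−(-5))² = 49 + 441 = 490
d²(P, Kappa) = (-16−(-15))² + (-26−14)² = 1 + 1600 = 1601
d²(P, Hydra) = (-16−(-10))² + (-26−7)² = 36 + 1089 = 1125
d²(P, Mira) = (-16−(-8))² + (-26−9)² = 64 + 1225 = 1289
d²(P, Nova) = (-16−13)² + (-26−(-12))² = 841 + 196 = 1037
d²(P, Echo) = (-16−(-6))² + (-26−13)² = 100 + 1521 = 1621
d²(P, Juno) = (-16−15)² + (-26−4)² = 961 + 900 = 1861
d²(P, Bravo) = (-16−(-12))² + (-26−(-8))² = 16 + 324 = 340
d²(P, Tauri) = (-16−9)² + (-26−(-9))² = 625 + 289 = 914
d²(P, Ursa) = (-16−(-2))² + (-26−(-14))² = 196 + 144 = 340
P is equidistant from Bravo and Ursa (both at squared distance 340), and every other site is strictly farther — so P lies on the Bravo–Ursa Voronoi edge.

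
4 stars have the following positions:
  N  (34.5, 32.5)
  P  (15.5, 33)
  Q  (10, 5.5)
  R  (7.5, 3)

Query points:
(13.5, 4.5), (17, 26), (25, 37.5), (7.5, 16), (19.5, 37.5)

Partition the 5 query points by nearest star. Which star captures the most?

P

(13.5, 4.5) — d² to each: N:1225, P:816.25, Q:13.25, R:38.25 → nearest is Q
(17, 26) — d² to each: N:348.5, P:51.25, Q:469.25, R:619.25 → nearest is P
(25, 37.5) — d² to each: N:115.25, P:110.5, Q:1249, R:1496.5 → nearest is P
(7.5, 16) — d² to each: N:1001.25, P:353, Q:116.5, R:169 → nearest is Q
(19.5, 37.5) — d² to each: N:250, P:36.25, Q:1114.25, R:1334.25 → nearest is P
Tally — P:3, Q:2. P captures the most (3).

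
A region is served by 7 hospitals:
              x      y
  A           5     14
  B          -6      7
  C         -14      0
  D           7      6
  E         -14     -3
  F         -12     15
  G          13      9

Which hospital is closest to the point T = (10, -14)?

Since √ is increasing, it suffices to compare squared distances:
|TA|² = (10−5)² + (-14−14)² = 25 + 784 = 809
|TB|² = (10−(-6))² + (-14−7)² = 256 + 441 = 697
|TC|² = (10−(-14))² + (-14−0)² = 576 + 196 = 772
|TD|² = (10−7)² + (-14−6)² = 9 + 400 = 409
|TE|² = (10−(-14))² + (-14−(-3))² = 576 + 121 = 697
|TF|² = (10−(-12))² + (-14−15)² = 484 + 841 = 1325
|TG|² = (10−13)² + (-14−9)² = 9 + 529 = 538
The smallest is to D, so T lies in the Voronoi region of D.

D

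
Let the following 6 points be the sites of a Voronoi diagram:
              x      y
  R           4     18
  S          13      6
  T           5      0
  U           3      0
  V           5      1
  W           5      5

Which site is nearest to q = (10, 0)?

Since √ is increasing, it suffices to compare squared distances:
|qR|² = (10−4)² + (0−18)² = 36 + 324 = 360
|qS|² = (10−13)² + (0−6)² = 9 + 36 = 45
|qT|² = (10−5)² + (0−0)² = 25 + 0 = 25
|qU|² = (10−3)² + (0−0)² = 49 + 0 = 49
|qV|² = (10−5)² + (0−1)² = 25 + 1 = 26
|qW|² = (10−5)² + (0−5)² = 25 + 25 = 50
T is nearest.

T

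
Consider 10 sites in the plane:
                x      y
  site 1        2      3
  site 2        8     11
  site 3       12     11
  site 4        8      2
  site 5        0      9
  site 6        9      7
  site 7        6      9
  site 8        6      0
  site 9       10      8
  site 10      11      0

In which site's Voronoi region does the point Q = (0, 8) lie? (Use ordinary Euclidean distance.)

Squared Euclidean distances:
d²(Q, site 1) = (0−2)² + (8−3)² = 4 + 25 = 29
d²(Q, site 2) = (0−8)² + (8−11)² = 64 + 9 = 73
d²(Q, site 3) = (0−12)² + (8−11)² = 144 + 9 = 153
d²(Q, site 4) = (0−8)² + (8−2)² = 64 + 36 = 100
d²(Q, site 5) = (0−0)² + (8−9)² = 0 + 1 = 1
d²(Q, site 6) = (0−9)² + (8−7)² = 81 + 1 = 82
d²(Q, site 7) = (0−6)² + (8−9)² = 36 + 1 = 37
d²(Q, site 8) = (0−6)² + (8−0)² = 36 + 64 = 100
d²(Q, site 9) = (0−10)² + (8−8)² = 100 + 0 = 100
d²(Q, site 10) = (0−11)² + (8−0)² = 121 + 64 = 185
Minimum is at site 5.

site 5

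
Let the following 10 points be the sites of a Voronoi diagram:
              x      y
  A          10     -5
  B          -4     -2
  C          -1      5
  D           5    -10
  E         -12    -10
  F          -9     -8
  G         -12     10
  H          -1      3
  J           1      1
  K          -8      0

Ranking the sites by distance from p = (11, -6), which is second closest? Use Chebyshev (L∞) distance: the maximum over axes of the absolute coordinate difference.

d(p,A) = max(1, 1) = 1
d(p,B) = max(15, 4) = 15
d(p,C) = max(12, 11) = 12
d(p,D) = max(6, 4) = 6
d(p,E) = max(23, 4) = 23
d(p,F) = max(20, 2) = 20
d(p,G) = max(23, 16) = 23
d(p,H) = max(12, 9) = 12
d(p,J) = max(10, 7) = 10
d(p,K) = max(19, 6) = 19
Sorted ascending: A, D, J, … — the second-nearest is D.

D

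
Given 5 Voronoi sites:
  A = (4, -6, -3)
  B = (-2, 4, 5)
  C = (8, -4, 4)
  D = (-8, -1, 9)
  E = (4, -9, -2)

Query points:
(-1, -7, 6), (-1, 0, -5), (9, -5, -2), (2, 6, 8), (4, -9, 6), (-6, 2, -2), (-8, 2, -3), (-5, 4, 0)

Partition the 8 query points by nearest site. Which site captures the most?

(-1, -7, 6) — d² to each: A:107, B:123, C:94, D:94, E:93 → nearest is E
(-1, 0, -5) — d² to each: A:65, B:117, C:178, D:246, E:115 → nearest is A
(9, -5, -2) — d² to each: A:27, B:251, C:38, D:426, E:41 → nearest is A
(2, 6, 8) — d² to each: A:269, B:29, C:152, D:150, E:329 → nearest is B
(4, -9, 6) — d² to each: A:90, B:206, C:45, D:217, E:64 → nearest is C
(-6, 2, -2) — d² to each: A:165, B:69, C:268, D:134, E:221 → nearest is B
(-8, 2, -3) — d² to each: A:208, B:104, C:341, D:153, E:266 → nearest is B
(-5, 4, 0) — d² to each: A:190, B:34, C:249, D:115, E:254 → nearest is B
Tally — A:2, B:4, C:1, E:1. B captures the most (4).

B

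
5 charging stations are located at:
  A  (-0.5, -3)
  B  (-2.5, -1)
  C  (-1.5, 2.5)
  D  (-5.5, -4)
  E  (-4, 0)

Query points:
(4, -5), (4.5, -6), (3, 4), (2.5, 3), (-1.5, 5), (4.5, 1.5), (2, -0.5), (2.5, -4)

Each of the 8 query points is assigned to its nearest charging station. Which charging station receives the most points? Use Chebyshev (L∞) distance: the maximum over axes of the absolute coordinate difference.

(4, -5) — d to each: A:4.5, B:6.5, C:7.5, D:9.5, E:8 → nearest is A
(4.5, -6) — d to each: A:5, B:7, C:8.5, D:10, E:8.5 → nearest is A
(3, 4) — d to each: A:7, B:5.5, C:4.5, D:8.5, E:7 → nearest is C
(2.5, 3) — d to each: A:6, B:5, C:4, D:8, E:6.5 → nearest is C
(-1.5, 5) — d to each: A:8, B:6, C:2.5, D:9, E:5 → nearest is C
(4.5, 1.5) — d to each: A:5, B:7, C:6, D:10, E:8.5 → nearest is A
(2, -0.5) — d to each: A:2.5, B:4.5, C:3.5, D:7.5, E:6 → nearest is A
(2.5, -4) — d to each: A:3, B:5, C:6.5, D:8, E:6.5 → nearest is A
Tally — A:5, C:3. A captures the most (5).

A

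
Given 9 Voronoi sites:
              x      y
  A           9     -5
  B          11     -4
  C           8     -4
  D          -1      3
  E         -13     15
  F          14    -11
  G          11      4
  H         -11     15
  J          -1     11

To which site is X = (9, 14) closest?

G

Compare squared distances (the ordering matches that of the actual distances):
|XA|² = 0 + 361 = 361
|XB|² = 4 + 324 = 328
|XC|² = 1 + 324 = 325
|XD|² = 100 + 121 = 221
|XE|² = 484 + 1 = 485
|XF|² = 25 + 625 = 650
|XG|² = 4 + 100 = 104
|XH|² = 400 + 1 = 401
|XJ|² = 100 + 9 = 109
The smallest is to G, so X lies in the Voronoi region of G.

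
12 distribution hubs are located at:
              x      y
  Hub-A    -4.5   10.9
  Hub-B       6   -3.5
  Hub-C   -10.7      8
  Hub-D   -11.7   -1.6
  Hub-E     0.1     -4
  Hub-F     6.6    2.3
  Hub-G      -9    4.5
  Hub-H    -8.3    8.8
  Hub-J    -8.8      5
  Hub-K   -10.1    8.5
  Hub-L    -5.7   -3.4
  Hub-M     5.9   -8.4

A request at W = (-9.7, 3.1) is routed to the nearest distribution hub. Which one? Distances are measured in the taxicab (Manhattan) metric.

d(W, Hub-A) = 5.2 + 7.8 = 13
d(W, Hub-B) = 15.7 + 6.6 = 22.3
d(W, Hub-C) = 1 + 4.9 = 5.9
d(W, Hub-D) = 2 + 4.7 = 6.7
d(W, Hub-E) = 9.8 + 7.1 = 16.9
d(W, Hub-F) = 16.3 + 0.8 = 17.1
d(W, Hub-G) = 0.7 + 1.4 = 2.1
d(W, Hub-H) = 1.4 + 5.7 = 7.1
d(W, Hub-J) = 0.9 + 1.9 = 2.8
d(W, Hub-K) = 0.4 + 5.4 = 5.8
d(W, Hub-L) = 4 + 6.5 = 10.5
d(W, Hub-M) = 15.6 + 11.5 = 27.1
Minimum is at Hub-G.

Hub-G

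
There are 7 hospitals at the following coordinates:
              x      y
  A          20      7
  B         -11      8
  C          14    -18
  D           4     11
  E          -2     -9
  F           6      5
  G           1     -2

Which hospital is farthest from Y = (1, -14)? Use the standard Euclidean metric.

A

Since √ is increasing, it suffices to compare squared distances:
|YA|² = (1−20)² + (-14−7)² = 361 + 441 = 802
|YB|² = (1−(-11))² + (-14−8)² = 144 + 484 = 628
|YC|² = (1−14)² + (-14−(-18))² = 169 + 16 = 185
|YD|² = (1−4)² + (-14−11)² = 9 + 625 = 634
|YE|² = (1−(-2))² + (-14−(-9))² = 9 + 25 = 34
|YF|² = (1−6)² + (-14−5)² = 25 + 361 = 386
|YG|² = (1−1)² + (-14−(-2))² = 0 + 144 = 144
The largest is to A.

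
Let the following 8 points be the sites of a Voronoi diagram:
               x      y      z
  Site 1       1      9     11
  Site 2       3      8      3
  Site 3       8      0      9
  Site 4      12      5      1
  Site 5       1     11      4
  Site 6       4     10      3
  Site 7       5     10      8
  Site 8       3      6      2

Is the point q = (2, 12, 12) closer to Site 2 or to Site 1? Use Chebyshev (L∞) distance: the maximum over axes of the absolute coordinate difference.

d(q, Site 2) = max(1, 4, 9) = 9
d(q, Site 1) = max(1, 3, 1) = 3
9 > 3, so Site 1 is closer.

Site 1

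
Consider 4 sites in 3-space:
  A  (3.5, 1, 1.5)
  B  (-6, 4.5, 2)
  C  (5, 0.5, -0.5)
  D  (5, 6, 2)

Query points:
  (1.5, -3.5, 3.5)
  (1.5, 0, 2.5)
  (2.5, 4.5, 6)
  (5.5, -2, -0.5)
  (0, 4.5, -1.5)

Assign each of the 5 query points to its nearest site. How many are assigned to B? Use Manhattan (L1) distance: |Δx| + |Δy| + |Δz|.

1

(1.5, -3.5, 3.5) — d to each: A:8.5, B:17, C:11.5, D:14.5 → nearest is A
(1.5, 0, 2.5) — d to each: A:4, B:12.5, C:7, D:10 → nearest is A
(2.5, 4.5, 6) — d to each: A:9, B:12.5, C:13, D:8 → nearest is D
(5.5, -2, -0.5) — d to each: A:7, B:20.5, C:3, D:11 → nearest is C
(0, 4.5, -1.5) — d to each: A:10, B:9.5, C:10, D:10 → nearest is B
1 of the 5 points has B as nearest.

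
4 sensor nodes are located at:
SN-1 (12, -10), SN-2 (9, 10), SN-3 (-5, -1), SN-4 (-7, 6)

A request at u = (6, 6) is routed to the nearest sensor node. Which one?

SN-2

Squared Euclidean distances:
d²(u, SN-1) = 36 + 256 = 292
d²(u, SN-2) = 9 + 16 = 25
d²(u, SN-3) = 121 + 49 = 170
d²(u, SN-4) = 169 + 0 = 169
SN-2 is nearest.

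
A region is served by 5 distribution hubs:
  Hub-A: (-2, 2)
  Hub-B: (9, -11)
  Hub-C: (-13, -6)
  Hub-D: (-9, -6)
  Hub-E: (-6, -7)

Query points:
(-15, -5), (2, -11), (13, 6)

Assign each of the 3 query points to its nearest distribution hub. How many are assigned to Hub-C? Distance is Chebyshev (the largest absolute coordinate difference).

1

(-15, -5) — d to each: Hub-A:13, Hub-B:24, Hub-C:2, Hub-D:6, Hub-E:9 → nearest is Hub-C
(2, -11) — d to each: Hub-A:13, Hub-B:7, Hub-C:15, Hub-D:11, Hub-E:8 → nearest is Hub-B
(13, 6) — d to each: Hub-A:15, Hub-B:17, Hub-C:26, Hub-D:22, Hub-E:19 → nearest is Hub-A
1 of the 3 points has Hub-C as nearest.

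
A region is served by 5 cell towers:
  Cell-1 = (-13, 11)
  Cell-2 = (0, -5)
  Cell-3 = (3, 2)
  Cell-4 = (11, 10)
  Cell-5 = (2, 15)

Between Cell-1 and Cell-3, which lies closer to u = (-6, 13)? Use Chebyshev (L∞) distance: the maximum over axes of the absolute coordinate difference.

Cell-1

d(u, Cell-1) = max(7, 2) = 7
d(u, Cell-3) = max(9, 11) = 11
7 < 11, so Cell-1 is closer.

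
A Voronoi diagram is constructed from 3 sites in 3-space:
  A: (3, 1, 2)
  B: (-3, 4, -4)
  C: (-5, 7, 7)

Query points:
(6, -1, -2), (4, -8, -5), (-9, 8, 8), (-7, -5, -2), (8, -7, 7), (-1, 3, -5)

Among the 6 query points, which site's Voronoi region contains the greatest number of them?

(6, -1, -2) — d² to each: A:29, B:110, C:266 → nearest is A
(4, -8, -5) — d² to each: A:131, B:194, C:450 → nearest is A
(-9, 8, 8) — d² to each: A:229, B:196, C:18 → nearest is C
(-7, -5, -2) — d² to each: A:152, B:101, C:229 → nearest is B
(8, -7, 7) — d² to each: A:114, B:363, C:365 → nearest is A
(-1, 3, -5) — d² to each: A:69, B:6, C:176 → nearest is B
Tally — A:3, B:2, C:1. A captures the most (3).

A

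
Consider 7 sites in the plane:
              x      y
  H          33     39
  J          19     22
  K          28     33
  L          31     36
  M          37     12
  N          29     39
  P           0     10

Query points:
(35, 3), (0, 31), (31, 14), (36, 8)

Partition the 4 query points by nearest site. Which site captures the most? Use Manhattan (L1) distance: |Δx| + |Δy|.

(35, 3) — d to each: H:38, J:35, K:37, L:37, M:11, N:42, P:42 → nearest is M
(0, 31) — d to each: H:41, J:28, K:30, L:36, M:56, N:37, P:21 → nearest is P
(31, 14) — d to each: H:27, J:20, K:22, L:22, M:8, N:27, P:35 → nearest is M
(36, 8) — d to each: H:34, J:31, K:33, L:33, M:5, N:38, P:38 → nearest is M
Tally — M:3, P:1. M captures the most (3).

M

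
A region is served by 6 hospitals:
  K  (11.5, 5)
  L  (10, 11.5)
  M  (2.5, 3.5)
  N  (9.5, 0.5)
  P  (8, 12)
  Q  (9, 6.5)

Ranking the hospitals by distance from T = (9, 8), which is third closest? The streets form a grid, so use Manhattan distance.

d(T,K) = |9−11.5| + |8−5| = 2.5 + 3 = 5.5
d(T,L) = |9−10| + |8−11.5| = 1 + 3.5 = 4.5
d(T,M) = |9−2.5| + |8−3.5| = 6.5 + 4.5 = 11
d(T,N) = |9−9.5| + |8−0.5| = 0.5 + 7.5 = 8
d(T,P) = |9−8| + |8−12| = 1 + 4 = 5
d(T,Q) = |9−9| + |8−6.5| = 0 + 1.5 = 1.5
Sorted ascending: Q, L, P, K, … — the third-nearest is P.

P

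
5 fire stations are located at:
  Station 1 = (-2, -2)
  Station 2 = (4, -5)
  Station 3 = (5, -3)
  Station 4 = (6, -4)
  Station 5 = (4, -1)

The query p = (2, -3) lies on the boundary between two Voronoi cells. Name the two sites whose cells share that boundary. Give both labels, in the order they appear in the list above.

Station 2 and Station 5

Squared distances from p to each site:
d²(p, Station 1) = (2−(-2))² + (-3−(-2))² = 16 + 1 = 17
d²(p, Station 2) = (2−4)² + (-3−(-5))² = 4 + 4 = 8
d²(p, Station 3) = (2−5)² + (-3−(-3))² = 9 + 0 = 9
d²(p, Station 4) = (2−6)² + (-3−(-4))² = 16 + 1 = 17
d²(p, Station 5) = (2−4)² + (-3−(-1))² = 4 + 4 = 8
p is equidistant from Station 2 and Station 5 (both at squared distance 8), and every other site is strictly farther — so p lies on the Station 2–Station 5 Voronoi edge.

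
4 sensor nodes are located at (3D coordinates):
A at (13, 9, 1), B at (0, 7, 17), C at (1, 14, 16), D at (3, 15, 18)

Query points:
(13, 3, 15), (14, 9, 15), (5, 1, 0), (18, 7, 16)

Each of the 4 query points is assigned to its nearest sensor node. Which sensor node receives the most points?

A

(13, 3, 15) — d² to each: A:232, B:189, C:266, D:253 → nearest is B
(14, 9, 15) — d² to each: A:197, B:204, C:195, D:166 → nearest is D
(5, 1, 0) — d² to each: A:129, B:350, C:441, D:524 → nearest is A
(18, 7, 16) — d² to each: A:254, B:325, C:338, D:293 → nearest is A
Tally — A:2, B:1, D:1. A captures the most (2).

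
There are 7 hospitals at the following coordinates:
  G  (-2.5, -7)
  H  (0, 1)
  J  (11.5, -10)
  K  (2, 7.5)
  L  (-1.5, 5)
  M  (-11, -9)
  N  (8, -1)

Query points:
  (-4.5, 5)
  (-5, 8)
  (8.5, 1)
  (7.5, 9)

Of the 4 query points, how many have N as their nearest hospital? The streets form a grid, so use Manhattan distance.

(-4.5, 5) — d to each: G:14, H:8.5, J:31, K:9, L:3, M:20.5, N:18.5 → nearest is L
(-5, 8) — d to each: G:17.5, H:12, J:34.5, K:7.5, L:6.5, M:23, N:22 → nearest is L
(8.5, 1) — d to each: G:19, H:8.5, J:14, K:13, L:14, M:29.5, N:2.5 → nearest is N
(7.5, 9) — d to each: G:26, H:15.5, J:23, K:7, L:13, M:36.5, N:10.5 → nearest is K
1 of the 4 points has N as nearest.

1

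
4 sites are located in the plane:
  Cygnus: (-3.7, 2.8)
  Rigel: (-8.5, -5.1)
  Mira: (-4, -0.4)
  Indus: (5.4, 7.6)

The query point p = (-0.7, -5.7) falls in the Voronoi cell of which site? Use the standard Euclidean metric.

Squared Euclidean distances:
d²(p, Cygnus) = (-0.7−(-3.7))² + (-5.7−2.8)² = 9 + 72.25 = 81.25
d²(p, Rigel) = (-0.7−(-8.5))² + (-5.7−(-5.1))² = 60.84 + 0.36 = 61.2
d²(p, Mira) = (-0.7−(-4))² + (-5.7−(-0.4))² = 10.89 + 28.09 = 38.98
d²(p, Indus) = (-0.7−5.4)² + (-5.7−7.6)² = 37.21 + 176.89 = 214.1
The smallest is to Mira, so p lies in the Voronoi region of Mira.

Mira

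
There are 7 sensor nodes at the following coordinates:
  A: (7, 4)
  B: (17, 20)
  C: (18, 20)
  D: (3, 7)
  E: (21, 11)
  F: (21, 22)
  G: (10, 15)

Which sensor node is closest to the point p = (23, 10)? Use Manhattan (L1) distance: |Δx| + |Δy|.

E

d(p,A) = |23−7| + |10−4| = 16 + 6 = 22
d(p,B) = |23−17| + |10−20| = 6 + 10 = 16
d(p,C) = |23−18| + |10−20| = 5 + 10 = 15
d(p,D) = |23−3| + |10−7| = 20 + 3 = 23
d(p,E) = |23−21| + |10−11| = 2 + 1 = 3
d(p,F) = |23−21| + |10−22| = 2 + 12 = 14
d(p,G) = |23−10| + |10−15| = 13 + 5 = 18
Minimum is at E.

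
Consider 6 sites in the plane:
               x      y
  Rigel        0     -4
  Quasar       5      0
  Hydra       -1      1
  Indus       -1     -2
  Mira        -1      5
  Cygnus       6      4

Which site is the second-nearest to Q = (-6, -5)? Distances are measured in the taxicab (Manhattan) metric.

Indus

d(Q, Rigel) = |-6−0| + |-5−(-4)| = 6 + 1 = 7
d(Q, Quasar) = |-6−5| + |-5−0| = 11 + 5 = 16
d(Q, Hydra) = |-6−(-1)| + |-5−1| = 5 + 6 = 11
d(Q, Indus) = |-6−(-1)| + |-5−(-2)| = 5 + 3 = 8
d(Q, Mira) = |-6−(-1)| + |-5−5| = 5 + 10 = 15
d(Q, Cygnus) = |-6−6| + |-5−4| = 12 + 9 = 21
Sorted ascending: Rigel, Indus, Hydra, … — the second-nearest is Indus.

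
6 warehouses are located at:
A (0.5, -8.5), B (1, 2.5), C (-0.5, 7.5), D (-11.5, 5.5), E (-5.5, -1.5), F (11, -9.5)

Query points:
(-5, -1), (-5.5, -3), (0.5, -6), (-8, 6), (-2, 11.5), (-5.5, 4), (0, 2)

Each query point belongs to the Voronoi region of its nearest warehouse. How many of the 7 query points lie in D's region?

1

(-5, -1) — d² to each: A:86.5, B:48.25, C:92.5, D:84.5, E:0.5, F:328.25 → nearest is E
(-5.5, -3) — d² to each: A:66.25, B:72.5, C:135.25, D:108.25, E:2.25, F:314.5 → nearest is E
(0.5, -6) — d² to each: A:6.25, B:72.5, C:183.25, D:276.25, E:56.25, F:122.5 → nearest is A
(-8, 6) — d² to each: A:282.5, B:93.25, C:58.5, D:12.5, E:62.5, F:601.25 → nearest is D
(-2, 11.5) — d² to each: A:406.25, B:90, C:18.25, D:126.25, E:181.25, F:610 → nearest is C
(-5.5, 4) — d² to each: A:192.25, B:44.5, C:37.25, D:38.25, E:30.25, F:454.5 → nearest is E
(0, 2) — d² to each: A:110.5, B:1.25, C:30.5, D:144.5, E:42.5, F:253.25 → nearest is B
1 of the 7 points has D as nearest.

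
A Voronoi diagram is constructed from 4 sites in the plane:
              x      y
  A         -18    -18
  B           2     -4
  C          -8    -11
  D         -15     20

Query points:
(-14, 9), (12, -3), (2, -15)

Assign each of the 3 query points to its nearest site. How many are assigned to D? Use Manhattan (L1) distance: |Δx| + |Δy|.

1

(-14, 9) — d to each: A:31, B:29, C:26, D:12 → nearest is D
(12, -3) — d to each: A:45, B:11, C:28, D:50 → nearest is B
(2, -15) — d to each: A:23, B:11, C:14, D:52 → nearest is B
1 of the 3 points has D as nearest.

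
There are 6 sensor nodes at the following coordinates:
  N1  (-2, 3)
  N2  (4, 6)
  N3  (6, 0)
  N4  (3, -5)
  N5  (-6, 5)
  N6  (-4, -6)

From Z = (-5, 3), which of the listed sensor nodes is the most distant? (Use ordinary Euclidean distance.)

Compare squared distances (the ordering matches that of the actual distances):
|ZN1|² = (-5−(-2))² + (3−3)² = 9 + 0 = 9
|ZN2|² = (-5−4)² + (3−6)² = 81 + 9 = 90
|ZN3|² = (-5−6)² + (3−0)² = 121 + 9 = 130
|ZN4|² = (-5−3)² + (3−(-5))² = 64 + 64 = 128
|ZN5|² = (-5−(-6))² + (3−5)² = 1 + 4 = 5
|ZN6|² = (-5−(-4))² + (3−(-6))² = 1 + 81 = 82
The largest is to N3.

N3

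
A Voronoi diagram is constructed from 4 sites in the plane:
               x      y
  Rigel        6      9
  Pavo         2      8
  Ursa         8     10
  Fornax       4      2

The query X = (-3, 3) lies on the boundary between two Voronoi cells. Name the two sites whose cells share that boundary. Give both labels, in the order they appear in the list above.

Pavo and Fornax

Squared distances from X to each site:
d²(X, Rigel) = (-3−6)² + (3−9)² = 81 + 36 = 117
d²(X, Pavo) = (-3−2)² + (3−8)² = 25 + 25 = 50
d²(X, Ursa) = (-3−8)² + (3−10)² = 121 + 49 = 170
d²(X, Fornax) = (-3−4)² + (3−2)² = 49 + 1 = 50
X is equidistant from Pavo and Fornax (both at squared distance 50), and every other site is strictly farther — so X lies on the Pavo–Fornax Voronoi edge.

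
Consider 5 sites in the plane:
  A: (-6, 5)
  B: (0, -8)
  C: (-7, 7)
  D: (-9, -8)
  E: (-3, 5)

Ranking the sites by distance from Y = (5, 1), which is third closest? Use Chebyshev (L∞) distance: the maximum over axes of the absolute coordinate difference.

d(Y,A) = max(11, 4) = 11
d(Y,B) = max(5, 9) = 9
d(Y,C) = max(12, 6) = 12
d(Y,D) = max(14, 9) = 14
d(Y,E) = max(8, 4) = 8
Sorted ascending: E, B, A, C, … — the third-nearest is A.

A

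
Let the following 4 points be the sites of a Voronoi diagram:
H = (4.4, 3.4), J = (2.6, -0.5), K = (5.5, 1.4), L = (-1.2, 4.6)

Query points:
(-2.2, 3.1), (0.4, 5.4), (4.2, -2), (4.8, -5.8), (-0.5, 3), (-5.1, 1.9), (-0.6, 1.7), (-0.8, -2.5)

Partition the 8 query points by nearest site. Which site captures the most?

L

(-2.2, 3.1) — d² to each: H:43.65, J:36, K:62.18, L:3.25 → nearest is L
(0.4, 5.4) — d² to each: H:20, J:39.65, K:42.01, L:3.2 → nearest is L
(4.2, -2) — d² to each: H:29.2, J:4.81, K:13.25, L:72.72 → nearest is J
(4.8, -5.8) — d² to each: H:84.8, J:32.93, K:52.33, L:144.16 → nearest is J
(-0.5, 3) — d² to each: H:24.17, J:21.86, K:38.56, L:3.05 → nearest is L
(-5.1, 1.9) — d² to each: H:92.5, J:65.05, K:112.61, L:22.5 → nearest is L
(-0.6, 1.7) — d² to each: H:27.89, J:15.08, K:37.3, L:8.77 → nearest is L
(-0.8, -2.5) — d² to each: H:61.85, J:15.56, K:54.9, L:50.57 → nearest is J
Tally — J:3, L:5. L captures the most (5).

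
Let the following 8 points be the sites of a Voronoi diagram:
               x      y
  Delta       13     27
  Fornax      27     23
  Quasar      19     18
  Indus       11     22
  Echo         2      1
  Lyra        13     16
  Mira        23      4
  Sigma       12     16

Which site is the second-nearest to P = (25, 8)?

Quasar

Compare squared distances (the ordering matches that of the actual distances):
d²(P, Delta) = (25−13)² + (8−27)² = 144 + 361 = 505
d²(P, Fornax) = (25−27)² + (8−23)² = 4 + 225 = 229
d²(P, Quasar) = (25−19)² + (8−18)² = 36 + 100 = 136
d²(P, Indus) = (25−11)² + (8−22)² = 196 + 196 = 392
d²(P, Echo) = (25−2)² + (8−1)² = 529 + 49 = 578
d²(P, Lyra) = (25−13)² + (8−16)² = 144 + 64 = 208
d²(P, Mira) = (25−23)² + (8−4)² = 4 + 16 = 20
d²(P, Sigma) = (25−12)² + (8−16)² = 169 + 64 = 233
Sorted ascending: Mira, Quasar, Lyra, … — the second-nearest is Quasar.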